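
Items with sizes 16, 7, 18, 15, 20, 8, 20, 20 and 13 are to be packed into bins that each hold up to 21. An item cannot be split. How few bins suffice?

Total = 20 + 20 + 20 + 18 + 16 + 15 + 13 + 8 + 7 = 137.
Lower bound: ⌈137/21⌉ = 7 bins.
A packing using 8 bins:
  bin 1: 20 = 20
  bin 2: 20 = 20
  bin 3: 20 = 20
  bin 4: 18 = 18
  bin 5: 16 = 16
  bin 6: 15 = 15
  bin 7: 13 + 8 = 21
  bin 8: 7 = 7
No arrangement into 7 bins stays within capacity, so 8 is optimal.

8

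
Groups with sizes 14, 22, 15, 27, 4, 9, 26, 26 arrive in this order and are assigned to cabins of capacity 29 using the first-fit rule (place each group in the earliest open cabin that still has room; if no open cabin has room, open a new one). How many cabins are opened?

6

  14 → cabin 1 (new)  [load 14/29]
  22 → cabin 2 (new)  [load 22/29]
  15 → cabin 1  [load 29/29]
  27 → cabin 3 (new)  [load 27/29]
  4 → cabin 2  [load 26/29]
  9 → cabin 4 (new)  [load 9/29]
  26 → cabin 5 (new)  [load 26/29]
  26 → cabin 6 (new)  [load 26/29]
6 cabins opened.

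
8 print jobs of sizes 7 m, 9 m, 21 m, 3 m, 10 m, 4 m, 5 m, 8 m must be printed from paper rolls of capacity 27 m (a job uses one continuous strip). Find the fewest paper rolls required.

Total = 21 + 10 + 9 + 8 + 7 + 5 + 4 + 3 = 67 m.
Lower bound: ⌈67/27⌉ = 3 paper rolls.
A packing using 3 paper rolls:
  roll 1: 21 + 5 = 26
  roll 2: 10 + 9 + 8 = 27
  roll 3: 7 + 4 + 3 = 14
This matches the lower bound, so 3 is optimal.

3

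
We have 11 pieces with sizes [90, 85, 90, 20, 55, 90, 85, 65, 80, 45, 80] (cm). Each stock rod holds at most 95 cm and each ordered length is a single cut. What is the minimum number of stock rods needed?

10

Total = 90 + 90 + 90 + 85 + 85 + 80 + 80 + 65 + 55 + 45 + 20 = 785 cm.
Lower bound: ⌈785/95⌉ = 9 stock rods.
A packing using 10 stock rods:
  stock rod 1: 90 = 90
  stock rod 2: 90 = 90
  stock rod 3: 90 = 90
  stock rod 4: 85 = 85
  stock rod 5: 85 = 85
  stock rod 6: 80 = 80
  stock rod 7: 80 = 80
  stock rod 8: 65 + 20 = 85
  stock rod 9: 55 = 55
  stock rod 10: 45 = 45
No arrangement into 9 stock rods stays within capacity, so 10 is optimal.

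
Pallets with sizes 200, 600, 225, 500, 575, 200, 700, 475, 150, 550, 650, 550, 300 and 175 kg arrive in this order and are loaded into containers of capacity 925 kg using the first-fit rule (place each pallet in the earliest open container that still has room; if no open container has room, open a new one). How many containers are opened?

8

  200 → container 1 (new)  [load 200/925]
  600 → container 1  [load 800/925]
  225 → container 2 (new)  [load 225/925]
  500 → container 2  [load 725/925]
  575 → container 3 (new)  [load 575/925]
  200 → container 2  [load 925/925]
  700 → container 4 (new)  [load 700/925]
  475 → container 5 (new)  [load 475/925]
  150 → container 3  [load 725/925]
  550 → container 6 (new)  [load 550/925]
  650 → container 7 (new)  [load 650/925]
  550 → container 8 (new)  [load 550/925]
  300 → container 5  [load 775/925]
  175 → container 3  [load 900/925]
8 containers opened.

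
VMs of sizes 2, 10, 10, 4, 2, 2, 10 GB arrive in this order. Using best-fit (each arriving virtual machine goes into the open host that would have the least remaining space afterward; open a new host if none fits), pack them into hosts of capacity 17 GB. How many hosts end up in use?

3

  2 → host 1 (new)  [load 2/17]
  10 → host 1  [load 12/17]
  10 → host 2 (new)  [load 10/17]
  4 → host 1  [load 16/17]
  2 → host 2  [load 12/17]
  2 → host 2  [load 14/17]
  10 → host 3 (new)  [load 10/17]
3 hosts opened.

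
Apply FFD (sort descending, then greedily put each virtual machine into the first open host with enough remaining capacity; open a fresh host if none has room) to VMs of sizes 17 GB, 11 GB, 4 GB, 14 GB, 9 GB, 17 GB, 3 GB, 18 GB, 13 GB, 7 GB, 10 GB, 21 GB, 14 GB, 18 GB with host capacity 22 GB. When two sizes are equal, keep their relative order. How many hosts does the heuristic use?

Sorted descending: 21, 18, 18, 17, 17, 14, 14, 13, 11, 10, 9, 7, 4, 3.
  21 → host 1 (new)  [load 21/22]
  18 → host 2 (new)  [load 18/22]
  18 → host 3 (new)  [load 18/22]
  17 → host 4 (new)  [load 17/22]
  17 → host 5 (new)  [load 17/22]
  14 → host 6 (new)  [load 14/22]
  14 → host 7 (new)  [load 14/22]
  13 → host 8 (new)  [load 13/22]
  11 → host 9 (new)  [load 11/22]
  10 → host 9  [load 21/22]
  9 → host 8  [load 22/22]
  7 → host 6  [load 21/22]
  4 → host 2  [load 22/22]
  3 → host 3  [load 21/22]
9 hosts opened.

9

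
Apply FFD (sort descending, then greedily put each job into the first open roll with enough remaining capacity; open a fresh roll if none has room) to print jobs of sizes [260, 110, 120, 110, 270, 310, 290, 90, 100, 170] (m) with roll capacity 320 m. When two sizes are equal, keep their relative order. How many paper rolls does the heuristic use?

Sorted descending: 310, 290, 270, 260, 170, 120, 110, 110, 100, 90.
  310 → roll 1 (new)  [load 310/320]
  290 → roll 2 (new)  [load 290/320]
  270 → roll 3 (new)  [load 270/320]
  260 → roll 4 (new)  [load 260/320]
  170 → roll 5 (new)  [load 170/320]
  120 → roll 5  [load 290/320]
  110 → roll 6 (new)  [load 110/320]
  110 → roll 6  [load 220/320]
  100 → roll 6  [load 320/320]
  90 → roll 7 (new)  [load 90/320]
7 paper rolls opened.

7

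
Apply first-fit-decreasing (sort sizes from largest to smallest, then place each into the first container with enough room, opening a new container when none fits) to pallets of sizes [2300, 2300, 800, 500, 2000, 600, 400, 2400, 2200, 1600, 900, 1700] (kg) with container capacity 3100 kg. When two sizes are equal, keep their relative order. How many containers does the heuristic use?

Sorted descending: 2400, 2300, 2300, 2200, 2000, 1700, 1600, 900, 800, 600, 500, 400.
  2400 → container 1 (new)  [load 2400/3100]
  2300 → container 2 (new)  [load 2300/3100]
  2300 → container 3 (new)  [load 2300/3100]
  2200 → container 4 (new)  [load 2200/3100]
  2000 → container 5 (new)  [load 2000/3100]
  1700 → container 6 (new)  [load 1700/3100]
  1600 → container 7 (new)  [load 1600/3100]
  900 → container 4  [load 3100/3100]
  800 → container 2  [load 3100/3100]
  600 → container 1  [load 3000/3100]
  500 → container 3  [load 2800/3100]
  400 → container 5  [load 2400/3100]
7 containers opened.

7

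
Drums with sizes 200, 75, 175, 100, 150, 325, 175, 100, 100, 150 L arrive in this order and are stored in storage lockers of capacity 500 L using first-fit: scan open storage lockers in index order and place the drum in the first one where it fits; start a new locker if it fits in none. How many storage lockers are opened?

4

  200 → locker 1 (new)  [load 200/500]
  75 → locker 1  [load 275/500]
  175 → locker 1  [load 450/500]
  100 → locker 2 (new)  [load 100/500]
  150 → locker 2  [load 250/500]
  325 → locker 3 (new)  [load 325/500]
  175 → locker 2  [load 425/500]
  100 → locker 3  [load 425/500]
  100 → locker 4 (new)  [load 100/500]
  150 → locker 4  [load 250/500]
4 storage lockers opened.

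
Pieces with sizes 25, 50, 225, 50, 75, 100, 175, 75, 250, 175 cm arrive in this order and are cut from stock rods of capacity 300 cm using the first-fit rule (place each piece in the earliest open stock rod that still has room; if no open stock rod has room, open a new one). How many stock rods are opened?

  25 → stock rod 1 (new)  [load 25/300]
  50 → stock rod 1  [load 75/300]
  225 → stock rod 1  [load 300/300]
  50 → stock rod 2 (new)  [load 50/300]
  75 → stock rod 2  [load 125/300]
  100 → stock rod 2  [load 225/300]
  175 → stock rod 3 (new)  [load 175/300]
  75 → stock rod 2  [load 300/300]
  250 → stock rod 4 (new)  [load 250/300]
  175 → stock rod 5 (new)  [load 175/300]
5 stock rods opened.

5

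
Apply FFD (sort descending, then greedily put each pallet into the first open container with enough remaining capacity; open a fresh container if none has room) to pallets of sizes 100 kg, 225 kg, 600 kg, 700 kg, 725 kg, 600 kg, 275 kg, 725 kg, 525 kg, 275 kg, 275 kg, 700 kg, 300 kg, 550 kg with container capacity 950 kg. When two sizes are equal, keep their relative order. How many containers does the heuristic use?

Sorted descending: 725, 725, 700, 700, 600, 600, 550, 525, 300, 275, 275, 275, 225, 100.
  725 → container 1 (new)  [load 725/950]
  725 → container 2 (new)  [load 725/950]
  700 → container 3 (new)  [load 700/950]
  700 → container 4 (new)  [load 700/950]
  600 → container 5 (new)  [load 600/950]
  600 → container 6 (new)  [load 600/950]
  550 → container 7 (new)  [load 550/950]
  525 → container 8 (new)  [load 525/950]
  300 → container 5  [load 900/950]
  275 → container 6  [load 875/950]
  275 → container 7  [load 825/950]
  275 → container 8  [load 800/950]
  225 → container 1  [load 950/950]
  100 → container 2  [load 825/950]
8 containers opened.

8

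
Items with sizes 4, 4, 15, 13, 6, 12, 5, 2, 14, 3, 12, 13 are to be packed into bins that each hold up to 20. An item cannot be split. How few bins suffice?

Total = 15 + 14 + 13 + 13 + 12 + 12 + 6 + 5 + 4 + 4 + 3 + 2 = 103.
Lower bound: ⌈103/20⌉ = 6 bins.
A packing using 6 bins:
  bin 1: 15 + 5 = 20
  bin 2: 14 + 6 = 20
  bin 3: 13 + 4 + 3 = 20
  bin 4: 13 + 4 + 2 = 19
  bin 5: 12 = 12
  bin 6: 12 = 12
This matches the lower bound, so 6 is optimal.

6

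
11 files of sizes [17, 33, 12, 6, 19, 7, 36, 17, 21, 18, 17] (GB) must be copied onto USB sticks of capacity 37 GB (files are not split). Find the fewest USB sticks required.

6

Total = 36 + 33 + 21 + 19 + 18 + 17 + 17 + 17 + 12 + 7 + 6 = 203 GB.
Lower bound: ⌈203/37⌉ = 6 USB sticks.
A packing using 6 USB sticks:
  USB stick 1: 36 = 36
  USB stick 2: 33 = 33
  USB stick 3: 21 + 12 = 33
  USB stick 4: 19 + 18 = 37
  USB stick 5: 17 + 17 = 34
  USB stick 6: 17 + 7 + 6 = 30
This matches the lower bound, so 6 is optimal.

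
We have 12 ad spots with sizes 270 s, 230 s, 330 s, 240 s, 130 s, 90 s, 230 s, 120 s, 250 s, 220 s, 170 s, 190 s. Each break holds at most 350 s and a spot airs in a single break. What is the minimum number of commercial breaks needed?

9

Total = 330 + 270 + 250 + 240 + 230 + 230 + 220 + 190 + 170 + 130 + 120 + 90 = 2470 s.
Lower bound: ⌈2470/350⌉ = 8 commercial breaks.
A packing using 9 commercial breaks:
  break 1: 330 = 330
  break 2: 270 = 270
  break 3: 250 + 90 = 340
  break 4: 240 = 240
  break 5: 230 + 120 = 350
  break 6: 230 = 230
  break 7: 220 + 130 = 350
  break 8: 190 = 190
  break 9: 170 = 170
No arrangement into 8 commercial breaks stays within capacity, so 9 is optimal.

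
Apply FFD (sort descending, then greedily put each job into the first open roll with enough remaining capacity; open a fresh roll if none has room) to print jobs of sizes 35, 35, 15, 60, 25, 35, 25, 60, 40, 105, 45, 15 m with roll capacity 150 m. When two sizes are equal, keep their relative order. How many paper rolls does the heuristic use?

Sorted descending: 105, 60, 60, 45, 40, 35, 35, 35, 25, 25, 15, 15.
  105 → roll 1 (new)  [load 105/150]
  60 → roll 2 (new)  [load 60/150]
  60 → roll 2  [load 120/150]
  45 → roll 1  [load 150/150]
  40 → roll 3 (new)  [load 40/150]
  35 → roll 3  [load 75/150]
  35 → roll 3  [load 110/150]
  35 → roll 3  [load 145/150]
  25 → roll 2  [load 145/150]
  25 → roll 4 (new)  [load 25/150]
  15 → roll 4  [load 40/150]
  15 → roll 4  [load 55/150]
4 paper rolls opened.

4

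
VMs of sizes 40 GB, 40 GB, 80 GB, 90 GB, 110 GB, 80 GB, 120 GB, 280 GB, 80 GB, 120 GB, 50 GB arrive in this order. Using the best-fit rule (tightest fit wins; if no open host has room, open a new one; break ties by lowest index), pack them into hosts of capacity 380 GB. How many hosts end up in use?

3

  40 → host 1 (new)  [load 40/380]
  40 → host 1  [load 80/380]
  80 → host 1  [load 160/380]
  90 → host 1  [load 250/380]
  110 → host 1  [load 360/380]
  80 → host 2 (new)  [load 80/380]
  120 → host 2  [load 200/380]
  280 → host 3 (new)  [load 280/380]
  80 → host 3  [load 360/380]
  120 → host 2  [load 320/380]
  50 → host 2  [load 370/380]
3 hosts opened.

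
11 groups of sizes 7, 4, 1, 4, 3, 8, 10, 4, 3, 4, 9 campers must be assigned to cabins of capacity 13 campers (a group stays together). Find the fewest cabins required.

5

Total = 10 + 9 + 8 + 7 + 4 + 4 + 4 + 4 + 3 + 3 + 1 = 57 campers.
Lower bound: ⌈57/13⌉ = 5 cabins.
A packing using 5 cabins:
  cabin 1: 10 + 3 = 13
  cabin 2: 9 + 4 = 13
  cabin 3: 8 + 4 + 1 = 13
  cabin 4: 7 + 4 = 11
  cabin 5: 4 + 3 = 7
This matches the lower bound, so 5 is optimal.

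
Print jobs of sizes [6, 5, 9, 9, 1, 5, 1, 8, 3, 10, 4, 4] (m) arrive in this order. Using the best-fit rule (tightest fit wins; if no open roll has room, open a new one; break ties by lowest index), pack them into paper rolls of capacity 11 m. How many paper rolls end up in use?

  6 → roll 1 (new)  [load 6/11]
  5 → roll 1  [load 11/11]
  9 → roll 2 (new)  [load 9/11]
  9 → roll 3 (new)  [load 9/11]
  1 → roll 2  [load 10/11]
  5 → roll 4 (new)  [load 5/11]
  1 → roll 2  [load 11/11]
  8 → roll 5 (new)  [load 8/11]
  3 → roll 5  [load 11/11]
  10 → roll 6 (new)  [load 10/11]
  4 → roll 4  [load 9/11]
  4 → roll 7 (new)  [load 4/11]
7 paper rolls opened.

7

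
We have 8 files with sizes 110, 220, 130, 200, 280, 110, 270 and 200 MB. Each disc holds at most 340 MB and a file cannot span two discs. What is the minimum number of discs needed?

5

Total = 280 + 270 + 220 + 200 + 200 + 130 + 110 + 110 = 1520 MB.
Lower bound: ⌈1520/340⌉ = 5 discs.
A packing using 5 discs:
  disc 1: 280 = 280
  disc 2: 270 = 270
  disc 3: 220 + 110 = 330
  disc 4: 200 + 130 = 330
  disc 5: 200 + 110 = 310
This matches the lower bound, so 5 is optimal.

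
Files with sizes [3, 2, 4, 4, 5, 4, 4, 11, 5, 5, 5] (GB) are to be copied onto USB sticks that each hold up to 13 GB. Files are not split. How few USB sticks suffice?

Total = 11 + 5 + 5 + 5 + 5 + 4 + 4 + 4 + 4 + 3 + 2 = 52 GB.
Lower bound: ⌈52/13⌉ = 4 USB sticks.
A packing using 4 USB sticks:
  USB stick 1: 11 + 2 = 13
  USB stick 2: 5 + 5 + 3 = 13
  USB stick 3: 5 + 4 + 4 = 13
  USB stick 4: 5 + 4 + 4 = 13
This matches the lower bound, so 4 is optimal.

4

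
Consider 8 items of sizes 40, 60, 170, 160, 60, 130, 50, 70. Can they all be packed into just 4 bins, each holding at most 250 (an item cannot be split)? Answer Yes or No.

A valid assignment using 3 bins:
  bin 1: 170 + 70 = 240
  bin 2: 160 + 50 + 40 = 250
  bin 3: 130 + 60 + 60 = 250
That uses only 3 ≤ 4, so 4 bins are enough.

Yes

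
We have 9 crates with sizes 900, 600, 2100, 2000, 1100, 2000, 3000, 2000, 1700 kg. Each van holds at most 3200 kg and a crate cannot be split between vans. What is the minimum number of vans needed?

Total = 3000 + 2100 + 2000 + 2000 + 2000 + 1700 + 1100 + 900 + 600 = 15400 kg.
Lower bound: ⌈15400/3200⌉ = 5 vans.
Also, 6 crates each exceed 1600 kg, and no two of those can share a van, so at least 6 vans are needed.
A packing using 6 vans:
  van 1: 3000 = 3000
  van 2: 2100 + 1100 = 3200
  van 3: 2000 + 900 = 2900
  van 4: 2000 + 600 = 2600
  van 5: 2000 = 2000
  van 6: 1700 = 1700
This matches the lower bound, so 6 is optimal.

6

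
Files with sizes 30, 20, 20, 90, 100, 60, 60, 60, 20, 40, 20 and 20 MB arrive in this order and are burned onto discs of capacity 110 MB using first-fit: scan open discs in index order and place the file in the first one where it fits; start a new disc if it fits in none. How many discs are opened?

6

  30 → disc 1 (new)  [load 30/110]
  20 → disc 1  [load 50/110]
  20 → disc 1  [load 70/110]
  90 → disc 2 (new)  [load 90/110]
  100 → disc 3 (new)  [load 100/110]
  60 → disc 4 (new)  [load 60/110]
  60 → disc 5 (new)  [load 60/110]
  60 → disc 6 (new)  [load 60/110]
  20 → disc 1  [load 90/110]
  40 → disc 4  [load 100/110]
  20 → disc 1  [load 110/110]
  20 → disc 2  [load 110/110]
6 discs opened.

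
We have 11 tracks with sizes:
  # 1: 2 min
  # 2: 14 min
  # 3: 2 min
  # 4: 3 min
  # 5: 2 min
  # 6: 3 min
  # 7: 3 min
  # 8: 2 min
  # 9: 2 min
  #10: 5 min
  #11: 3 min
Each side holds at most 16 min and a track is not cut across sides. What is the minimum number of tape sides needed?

Total = 14 + 5 + 3 + 3 + 3 + 3 + 2 + 2 + 2 + 2 + 2 = 41 min.
Lower bound: ⌈41/16⌉ = 3 tape sides.
A packing using 3 tape sides:
  side 1: 14 + 2 = 16
  side 2: 5 + 3 + 3 + 3 + 2 = 16
  side 3: 3 + 2 + 2 + 2 = 9
This matches the lower bound, so 3 is optimal.

3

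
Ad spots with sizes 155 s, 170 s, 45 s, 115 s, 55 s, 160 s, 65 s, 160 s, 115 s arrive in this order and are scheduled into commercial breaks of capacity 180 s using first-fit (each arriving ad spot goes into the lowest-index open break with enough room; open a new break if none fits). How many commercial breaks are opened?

7

  155 → break 1 (new)  [load 155/180]
  170 → break 2 (new)  [load 170/180]
  45 → break 3 (new)  [load 45/180]
  115 → break 3  [load 160/180]
  55 → break 4 (new)  [load 55/180]
  160 → break 5 (new)  [load 160/180]
  65 → break 4  [load 120/180]
  160 → break 6 (new)  [load 160/180]
  115 → break 7 (new)  [load 115/180]
7 commercial breaks opened.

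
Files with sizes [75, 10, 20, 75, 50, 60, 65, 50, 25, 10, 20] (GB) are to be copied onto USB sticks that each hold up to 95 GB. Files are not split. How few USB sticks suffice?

Total = 75 + 75 + 65 + 60 + 50 + 50 + 25 + 20 + 20 + 10 + 10 = 460 GB.
Lower bound: ⌈460/95⌉ = 5 USB sticks.
Also, 6 files each exceed 95/2 GB, and no two of those can share a USB stick, so at least 6 USB sticks are needed.
A packing using 6 USB sticks:
  USB stick 1: 75 + 20 = 95
  USB stick 2: 75 + 20 = 95
  USB stick 3: 65 + 25 = 90
  USB stick 4: 60 + 10 + 10 = 80
  USB stick 5: 50 = 50
  USB stick 6: 50 = 50
This matches the lower bound, so 6 is optimal.

6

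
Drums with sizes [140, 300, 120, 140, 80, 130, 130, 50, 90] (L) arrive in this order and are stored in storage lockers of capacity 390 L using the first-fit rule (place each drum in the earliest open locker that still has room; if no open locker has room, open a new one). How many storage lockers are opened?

  140 → locker 1 (new)  [load 140/390]
  300 → locker 2 (new)  [load 300/390]
  120 → locker 1  [load 260/390]
  140 → locker 3 (new)  [load 140/390]
  80 → locker 1  [load 340/390]
  130 → locker 3  [load 270/390]
  130 → locker 4 (new)  [load 130/390]
  50 → locker 1  [load 390/390]
  90 → locker 2  [load 390/390]
4 storage lockers opened.

4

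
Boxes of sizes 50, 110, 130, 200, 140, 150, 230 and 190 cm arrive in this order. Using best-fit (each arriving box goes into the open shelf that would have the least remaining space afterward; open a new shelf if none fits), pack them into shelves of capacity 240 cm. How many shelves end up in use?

  50 → shelf 1 (new)  [load 50/240]
  110 → shelf 1  [load 160/240]
  130 → shelf 2 (new)  [load 130/240]
  200 → shelf 3 (new)  [load 200/240]
  140 → shelf 4 (new)  [load 140/240]
  150 → shelf 5 (new)  [load 150/240]
  230 → shelf 6 (new)  [load 230/240]
  190 → shelf 7 (new)  [load 190/240]
7 shelves opened.

7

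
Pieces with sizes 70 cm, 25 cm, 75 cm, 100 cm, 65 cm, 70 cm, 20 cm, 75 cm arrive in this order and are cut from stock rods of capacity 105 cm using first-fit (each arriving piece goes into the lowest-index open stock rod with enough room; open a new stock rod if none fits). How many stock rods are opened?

  70 → stock rod 1 (new)  [load 70/105]
  25 → stock rod 1  [load 95/105]
  75 → stock rod 2 (new)  [load 75/105]
  100 → stock rod 3 (new)  [load 100/105]
  65 → stock rod 4 (new)  [load 65/105]
  70 → stock rod 5 (new)  [load 70/105]
  20 → stock rod 2  [load 95/105]
  75 → stock rod 6 (new)  [load 75/105]
6 stock rods opened.

6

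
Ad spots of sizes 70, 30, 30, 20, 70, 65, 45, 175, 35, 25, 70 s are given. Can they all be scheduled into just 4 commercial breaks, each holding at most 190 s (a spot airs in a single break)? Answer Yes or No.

Yes

A valid assignment using 4 commercial breaks:
  break 1: 175 = 175
  break 2: 70 + 70 + 45 = 185
  break 3: 70 + 65 + 35 + 20 = 190
  break 4: 30 + 30 + 25 = 85
Every load is within 190 s, so 4 commercial breaks suffice.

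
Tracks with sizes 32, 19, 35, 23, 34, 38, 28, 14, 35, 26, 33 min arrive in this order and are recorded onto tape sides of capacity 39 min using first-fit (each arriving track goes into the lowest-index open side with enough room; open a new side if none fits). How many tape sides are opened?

10

  32 → side 1 (new)  [load 32/39]
  19 → side 2 (new)  [load 19/39]
  35 → side 3 (new)  [load 35/39]
  23 → side 4 (new)  [load 23/39]
  34 → side 5 (new)  [load 34/39]
  38 → side 6 (new)  [load 38/39]
  28 → side 7 (new)  [load 28/39]
  14 → side 2  [load 33/39]
  35 → side 8 (new)  [load 35/39]
  26 → side 9 (new)  [load 26/39]
  33 → side 10 (new)  [load 33/39]
10 tape sides opened.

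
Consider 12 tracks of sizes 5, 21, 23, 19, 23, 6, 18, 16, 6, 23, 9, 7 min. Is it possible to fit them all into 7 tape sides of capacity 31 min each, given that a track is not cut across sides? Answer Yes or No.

A valid assignment using 7 tape sides:
  side 1: 23 + 7 = 30
  side 2: 23 + 6 = 29
  side 3: 23 + 6 = 29
  side 4: 21 + 9 = 30
  side 5: 19 + 5 = 24
  side 6: 18 = 18
  side 7: 16 = 16
Every load is within 31 min, so 7 tape sides suffice.

Yes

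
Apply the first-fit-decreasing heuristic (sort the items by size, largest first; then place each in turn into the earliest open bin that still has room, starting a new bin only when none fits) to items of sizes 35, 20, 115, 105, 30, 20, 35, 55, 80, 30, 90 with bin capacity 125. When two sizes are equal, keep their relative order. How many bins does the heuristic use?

Sorted descending: 115, 105, 90, 80, 55, 35, 35, 30, 30, 20, 20.
  115 → bin 1 (new)  [load 115/125]
  105 → bin 2 (new)  [load 105/125]
  90 → bin 3 (new)  [load 90/125]
  80 → bin 4 (new)  [load 80/125]
  55 → bin 5 (new)  [load 55/125]
  35 → bin 3  [load 125/125]
  35 → bin 4  [load 115/125]
  30 → bin 5  [load 85/125]
  30 → bin 5  [load 115/125]
  20 → bin 2  [load 125/125]
  20 → bin 6 (new)  [load 20/125]
6 bins opened.

6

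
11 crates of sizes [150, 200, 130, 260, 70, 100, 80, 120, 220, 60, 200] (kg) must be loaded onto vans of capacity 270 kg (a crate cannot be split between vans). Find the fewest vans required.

7

Total = 260 + 220 + 200 + 200 + 150 + 130 + 120 + 100 + 80 + 70 + 60 = 1590 kg.
Lower bound: ⌈1590/270⌉ = 6 vans.
A packing using 7 vans:
  van 1: 260 = 260
  van 2: 220 = 220
  van 3: 200 + 70 = 270
  van 4: 200 + 60 = 260
  van 5: 150 + 120 = 270
  van 6: 130 + 100 = 230
  van 7: 80 = 80
No arrangement into 6 vans stays within capacity, so 7 is optimal.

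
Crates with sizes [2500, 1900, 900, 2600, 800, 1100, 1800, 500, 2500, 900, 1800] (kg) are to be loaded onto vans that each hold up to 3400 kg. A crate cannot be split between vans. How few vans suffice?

Total = 2600 + 2500 + 2500 + 1900 + 1800 + 1800 + 1100 + 900 + 900 + 800 + 500 = 17300 kg.
Lower bound: ⌈17300/3400⌉ = 6 vans.
A packing using 6 vans:
  van 1: 2600 + 800 = 3400
  van 2: 2500 + 900 = 3400
  van 3: 2500 + 900 = 3400
  van 4: 1900 + 1100 = 3000
  van 5: 1800 + 500 = 2300
  van 6: 1800 = 1800
This matches the lower bound, so 6 is optimal.

6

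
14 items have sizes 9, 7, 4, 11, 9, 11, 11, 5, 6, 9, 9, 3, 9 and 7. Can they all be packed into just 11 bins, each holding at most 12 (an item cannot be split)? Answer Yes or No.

A valid assignment using 11 bins:
  bin 1: 11 = 11
  bin 2: 11 = 11
  bin 3: 11 = 11
  bin 4: 9 + 3 = 12
  bin 5: 9 = 9
  bin 6: 9 = 9
  bin 7: 9 = 9
  bin 8: 9 = 9
  bin 9: 7 + 5 = 12
  bin 10: 7 + 4 = 11
  bin 11: 6 = 6
Every load is within 12, so 11 bins suffice.

Yes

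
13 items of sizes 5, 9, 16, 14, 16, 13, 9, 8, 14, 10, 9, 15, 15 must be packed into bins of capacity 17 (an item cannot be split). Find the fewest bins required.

Total = 16 + 16 + 15 + 15 + 14 + 14 + 13 + 10 + 9 + 9 + 9 + 8 + 5 = 153.
Lower bound: ⌈153/17⌉ = 9 bins.
Also, 11 items each exceed 17/2, and no two of those can share a bin, so at least 11 bins are needed.
A packing using 11 bins:
  bin 1: 16 = 16
  bin 2: 16 = 16
  bin 3: 15 = 15
  bin 4: 15 = 15
  bin 5: 14 = 14
  bin 6: 14 = 14
  bin 7: 13 = 13
  bin 8: 10 + 5 = 15
  bin 9: 9 + 8 = 17
  bin 10: 9 = 9
  bin 11: 9 = 9
This matches the lower bound, so 11 is optimal.

11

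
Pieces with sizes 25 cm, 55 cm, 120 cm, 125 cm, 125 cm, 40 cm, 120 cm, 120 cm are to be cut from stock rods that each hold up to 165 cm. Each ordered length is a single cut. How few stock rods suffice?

Total = 125 + 125 + 120 + 120 + 120 + 55 + 40 + 25 = 730 cm.
Lower bound: ⌈730/165⌉ = 5 stock rods.
A packing using 6 stock rods:
  stock rod 1: 125 + 40 = 165
  stock rod 2: 125 + 25 = 150
  stock rod 3: 120 = 120
  stock rod 4: 120 = 120
  stock rod 5: 120 = 120
  stock rod 6: 55 = 55
No arrangement into 5 stock rods stays within capacity, so 6 is optimal.

6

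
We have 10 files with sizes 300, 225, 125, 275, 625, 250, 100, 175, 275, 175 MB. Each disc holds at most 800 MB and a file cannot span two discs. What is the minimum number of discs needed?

Total = 625 + 300 + 275 + 275 + 250 + 225 + 175 + 175 + 125 + 100 = 2525 MB.
Lower bound: ⌈2525/800⌉ = 4 discs.
A packing using 4 discs:
  disc 1: 625 + 175 = 800
  disc 2: 300 + 275 + 225 = 800
  disc 3: 275 + 250 + 175 + 100 = 800
  disc 4: 125 = 125
This matches the lower bound, so 4 is optimal.

4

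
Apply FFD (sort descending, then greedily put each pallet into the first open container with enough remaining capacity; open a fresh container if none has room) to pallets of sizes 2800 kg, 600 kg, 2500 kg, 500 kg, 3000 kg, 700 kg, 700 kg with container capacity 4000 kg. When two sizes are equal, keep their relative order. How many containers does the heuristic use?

3

Sorted descending: 3000, 2800, 2500, 700, 700, 600, 500.
  3000 → container 1 (new)  [load 3000/4000]
  2800 → container 2 (new)  [load 2800/4000]
  2500 → container 3 (new)  [load 2500/4000]
  700 → container 1  [load 3700/4000]
  700 → container 2  [load 3500/4000]
  600 → container 3  [load 3100/4000]
  500 → container 2  [load 4000/4000]
3 containers opened.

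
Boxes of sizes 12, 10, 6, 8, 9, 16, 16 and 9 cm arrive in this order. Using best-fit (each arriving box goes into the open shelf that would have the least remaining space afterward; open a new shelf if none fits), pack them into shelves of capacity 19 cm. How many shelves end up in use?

5

  12 → shelf 1 (new)  [load 12/19]
  10 → shelf 2 (new)  [load 10/19]
  6 → shelf 1  [load 18/19]
  8 → shelf 2  [load 18/19]
  9 → shelf 3 (new)  [load 9/19]
  16 → shelf 4 (new)  [load 16/19]
  16 → shelf 5 (new)  [load 16/19]
  9 → shelf 3  [load 18/19]
5 shelves opened.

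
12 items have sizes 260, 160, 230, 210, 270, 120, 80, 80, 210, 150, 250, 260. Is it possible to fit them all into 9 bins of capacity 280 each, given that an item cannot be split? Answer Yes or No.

Total = 2280; ⌈2280/280⌉ = 9.
The bound of 9 does not rule out 9, but exhaustive search shows no assignment into 9 bins of capacity 280 exists — the minimum is 10.

No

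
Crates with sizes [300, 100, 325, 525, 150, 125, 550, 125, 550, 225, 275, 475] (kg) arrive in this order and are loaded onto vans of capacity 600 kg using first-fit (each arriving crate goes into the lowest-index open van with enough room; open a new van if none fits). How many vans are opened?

7

  300 → van 1 (new)  [load 300/600]
  100 → van 1  [load 400/600]
  325 → van 2 (new)  [load 325/600]
  525 → van 3 (new)  [load 525/600]
  150 → van 1  [load 550/600]
  125 → van 2  [load 450/600]
  550 → van 4 (new)  [load 550/600]
  125 → van 2  [load 575/600]
  550 → van 5 (new)  [load 550/600]
  225 → van 6 (new)  [load 225/600]
  275 → van 6  [load 500/600]
  475 → van 7 (new)  [load 475/600]
7 vans opened.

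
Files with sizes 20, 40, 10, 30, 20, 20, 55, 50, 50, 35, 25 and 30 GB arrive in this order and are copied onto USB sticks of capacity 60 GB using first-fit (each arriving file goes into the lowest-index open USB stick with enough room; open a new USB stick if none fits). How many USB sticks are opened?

  20 → USB stick 1 (new)  [load 20/60]
  40 → USB stick 1  [load 60/60]
  10 → USB stick 2 (new)  [load 10/60]
  30 → USB stick 2  [load 40/60]
  20 → USB stick 2  [load 60/60]
  20 → USB stick 3 (new)  [load 20/60]
  55 → USB stick 4 (new)  [load 55/60]
  50 → USB stick 5 (new)  [load 50/60]
  50 → USB stick 6 (new)  [load 50/60]
  35 → USB stick 3  [load 55/60]
  25 → USB stick 7 (new)  [load 25/60]
  30 → USB stick 7  [load 55/60]
7 USB sticks opened.

7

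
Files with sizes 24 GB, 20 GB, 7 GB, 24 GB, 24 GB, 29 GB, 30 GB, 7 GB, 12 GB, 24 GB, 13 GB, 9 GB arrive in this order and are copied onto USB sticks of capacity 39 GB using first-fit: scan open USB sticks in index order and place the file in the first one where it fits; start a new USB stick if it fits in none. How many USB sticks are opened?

7

  24 → USB stick 1 (new)  [load 24/39]
  20 → USB stick 2 (new)  [load 20/39]
  7 → USB stick 1  [load 31/39]
  24 → USB stick 3 (new)  [load 24/39]
  24 → USB stick 4 (new)  [load 24/39]
  29 → USB stick 5 (new)  [load 29/39]
  30 → USB stick 6 (new)  [load 30/39]
  7 → USB stick 1  [load 38/39]
  12 → USB stick 2  [load 32/39]
  24 → USB stick 7 (new)  [load 24/39]
  13 → USB stick 3  [load 37/39]
  9 → USB stick 4  [load 33/39]
7 USB sticks opened.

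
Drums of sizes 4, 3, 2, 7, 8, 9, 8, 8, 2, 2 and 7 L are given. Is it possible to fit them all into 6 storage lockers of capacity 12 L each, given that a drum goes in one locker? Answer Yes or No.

A valid assignment using 6 storage lockers:
  locker 1: 9 + 3 = 12
  locker 2: 8 + 4 = 12
  locker 3: 8 + 2 + 2 = 12
  locker 4: 8 + 2 = 10
  locker 5: 7 = 7
  locker 6: 7 = 7
Every load is within 12 L, so 6 storage lockers suffice.

Yes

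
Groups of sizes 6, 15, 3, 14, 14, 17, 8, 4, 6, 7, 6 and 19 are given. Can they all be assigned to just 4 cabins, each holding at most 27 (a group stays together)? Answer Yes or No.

Total = 119; ⌈119/27⌉ = 5.
At least 5 cabins are required, but only 4 are allowed.

No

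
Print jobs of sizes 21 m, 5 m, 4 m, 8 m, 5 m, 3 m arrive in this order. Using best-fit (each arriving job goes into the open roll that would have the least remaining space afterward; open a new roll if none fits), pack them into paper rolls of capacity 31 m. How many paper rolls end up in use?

  21 → roll 1 (new)  [load 21/31]
  5 → roll 1  [load 26/31]
  4 → roll 1  [load 30/31]
  8 → roll 2 (new)  [load 8/31]
  5 → roll 2  [load 13/31]
  3 → roll 2  [load 16/31]
2 paper rolls opened.

2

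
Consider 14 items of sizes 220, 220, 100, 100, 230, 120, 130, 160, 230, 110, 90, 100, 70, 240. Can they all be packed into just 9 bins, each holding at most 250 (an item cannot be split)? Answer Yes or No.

Total = 2120; ⌈2120/250⌉ = 9.
The bound of 9 does not rule out 9, but exhaustive search shows no assignment into 9 bins of capacity 250 exists — the minimum is 10.

No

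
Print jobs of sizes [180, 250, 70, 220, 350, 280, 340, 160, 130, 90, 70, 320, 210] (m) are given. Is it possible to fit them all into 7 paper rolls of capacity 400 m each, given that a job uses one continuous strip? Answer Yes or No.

Total = 2670 m; ⌈2670/400⌉ = 7.
The bound of 7 does not rule out 7, but exhaustive search shows no assignment into 7 paper rolls of capacity 400 m exists — the minimum is 8.

No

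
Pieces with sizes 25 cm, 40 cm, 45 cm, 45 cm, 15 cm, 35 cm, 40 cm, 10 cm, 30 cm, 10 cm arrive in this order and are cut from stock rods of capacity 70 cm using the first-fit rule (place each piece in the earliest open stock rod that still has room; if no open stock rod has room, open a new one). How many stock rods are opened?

5

  25 → stock rod 1 (new)  [load 25/70]
  40 → stock rod 1  [load 65/70]
  45 → stock rod 2 (new)  [load 45/70]
  45 → stock rod 3 (new)  [load 45/70]
  15 → stock rod 2  [load 60/70]
  35 → stock rod 4 (new)  [load 35/70]
  40 → stock rod 5 (new)  [load 40/70]
  10 → stock rod 2  [load 70/70]
  30 → stock rod 4  [load 65/70]
  10 → stock rod 3  [load 55/70]
5 stock rods opened.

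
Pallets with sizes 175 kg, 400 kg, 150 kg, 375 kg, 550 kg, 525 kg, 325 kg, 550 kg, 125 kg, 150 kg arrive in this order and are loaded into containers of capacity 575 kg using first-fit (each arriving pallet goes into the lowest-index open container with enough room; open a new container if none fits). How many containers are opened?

7

  175 → container 1 (new)  [load 175/575]
  400 → container 1  [load 575/575]
  150 → container 2 (new)  [load 150/575]
  375 → container 2  [load 525/575]
  550 → container 3 (new)  [load 550/575]
  525 → container 4 (new)  [load 525/575]
  325 → container 5 (new)  [load 325/575]
  550 → container 6 (new)  [load 550/575]
  125 → container 5  [load 450/575]
  150 → container 7 (new)  [load 150/575]
7 containers opened.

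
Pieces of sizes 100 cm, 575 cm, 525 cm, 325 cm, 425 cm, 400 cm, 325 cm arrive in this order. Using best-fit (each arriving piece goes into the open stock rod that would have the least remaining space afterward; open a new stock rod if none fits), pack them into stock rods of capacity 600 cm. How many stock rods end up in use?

  100 → stock rod 1 (new)  [load 100/600]
  575 → stock rod 2 (new)  [load 575/600]
  525 → stock rod 3 (new)  [load 525/600]
  325 → stock rod 1  [load 425/600]
  425 → stock rod 4 (new)  [load 425/600]
  400 → stock rod 5 (new)  [load 400/600]
  325 → stock rod 6 (new)  [load 325/600]
6 stock rods opened.

6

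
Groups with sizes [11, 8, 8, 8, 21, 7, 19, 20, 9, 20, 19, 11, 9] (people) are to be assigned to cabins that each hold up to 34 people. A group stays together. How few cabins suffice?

6

Total = 21 + 20 + 20 + 19 + 19 + 11 + 11 + 9 + 9 + 8 + 8 + 8 + 7 = 170 people.
Lower bound: ⌈170/34⌉ = 5 cabins.
A packing using 6 cabins:
  cabin 1: 21 + 11 = 32
  cabin 2: 20 + 11 = 31
  cabin 3: 20 + 9 = 29
  cabin 4: 19 + 9 = 28
  cabin 5: 19 + 8 + 7 = 34
  cabin 6: 8 + 8 = 16
No arrangement into 5 cabins stays within capacity, so 6 is optimal.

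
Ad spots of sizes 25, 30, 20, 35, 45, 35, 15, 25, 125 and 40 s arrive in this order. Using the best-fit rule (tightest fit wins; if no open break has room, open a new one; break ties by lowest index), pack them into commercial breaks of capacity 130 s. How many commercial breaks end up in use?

  25 → break 1 (new)  [load 25/130]
  30 → break 1  [load 55/130]
  20 → break 1  [load 75/130]
  35 → break 1  [load 110/130]
  45 → break 2 (new)  [load 45/130]
  35 → break 2  [load 80/130]
  15 → break 1  [load 125/130]
  25 → break 2  [load 105/130]
  125 → break 3 (new)  [load 125/130]
  40 → break 4 (new)  [load 40/130]
4 commercial breaks opened.

4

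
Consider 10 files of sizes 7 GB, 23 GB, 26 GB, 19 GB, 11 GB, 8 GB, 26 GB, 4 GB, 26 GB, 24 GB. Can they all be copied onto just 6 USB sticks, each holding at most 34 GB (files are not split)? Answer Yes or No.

Yes

A valid assignment using 6 USB sticks:
  USB stick 1: 26 + 8 = 34
  USB stick 2: 26 + 7 = 33
  USB stick 3: 26 + 4 = 30
  USB stick 4: 24 = 24
  USB stick 5: 23 + 11 = 34
  USB stick 6: 19 = 19
Every load is within 34 GB, so 6 USB sticks suffice.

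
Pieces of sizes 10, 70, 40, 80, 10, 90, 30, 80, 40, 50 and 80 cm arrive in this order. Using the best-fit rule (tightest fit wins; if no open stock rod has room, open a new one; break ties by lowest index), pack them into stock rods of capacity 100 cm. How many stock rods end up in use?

7

  10 → stock rod 1 (new)  [load 10/100]
  70 → stock rod 1  [load 80/100]
  40 → stock rod 2 (new)  [load 40/100]
  80 → stock rod 3 (new)  [load 80/100]
  10 → stock rod 1  [load 90/100]
  90 → stock rod 4 (new)  [load 90/100]
  30 → stock rod 2  [load 70/100]
  80 → stock rod 5 (new)  [load 80/100]
  40 → stock rod 6 (new)  [load 40/100]
  50 → stock rod 6  [load 90/100]
  80 → stock rod 7 (new)  [load 80/100]
7 stock rods opened.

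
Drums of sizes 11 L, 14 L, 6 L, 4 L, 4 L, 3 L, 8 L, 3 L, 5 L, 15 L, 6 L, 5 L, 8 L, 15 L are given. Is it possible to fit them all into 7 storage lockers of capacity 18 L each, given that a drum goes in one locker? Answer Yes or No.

Yes

A valid assignment using 6 storage lockers:
  locker 1: 15 + 3 = 18
  locker 2: 15 + 3 = 18
  locker 3: 14 + 4 = 18
  locker 4: 11 + 6 = 17
  locker 5: 8 + 6 + 4 = 18
  locker 6: 8 + 5 + 5 = 18
That uses only 6 ≤ 7, so 7 storage lockers are enough.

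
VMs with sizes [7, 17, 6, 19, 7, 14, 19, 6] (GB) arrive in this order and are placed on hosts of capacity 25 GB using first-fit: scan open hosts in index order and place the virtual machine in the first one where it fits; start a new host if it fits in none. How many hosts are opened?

4

  7 → host 1 (new)  [load 7/25]
  17 → host 1  [load 24/25]
  6 → host 2 (new)  [load 6/25]
  19 → host 2  [load 25/25]
  7 → host 3 (new)  [load 7/25]
  14 → host 3  [load 21/25]
  19 → host 4 (new)  [load 19/25]
  6 → host 4  [load 25/25]
4 hosts opened.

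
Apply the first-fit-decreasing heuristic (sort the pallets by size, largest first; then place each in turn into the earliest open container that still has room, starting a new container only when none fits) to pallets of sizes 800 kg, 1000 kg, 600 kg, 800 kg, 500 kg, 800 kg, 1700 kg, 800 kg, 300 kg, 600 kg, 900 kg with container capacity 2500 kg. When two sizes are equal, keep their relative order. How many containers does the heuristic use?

4

Sorted descending: 1700, 1000, 900, 800, 800, 800, 800, 600, 600, 500, 300.
  1700 → container 1 (new)  [load 1700/2500]
  1000 → container 2 (new)  [load 1000/2500]
  900 → container 2  [load 1900/2500]
  800 → container 1  [load 2500/2500]
  800 → container 3 (new)  [load 800/2500]
  800 → container 3  [load 1600/2500]
  800 → container 3  [load 2400/2500]
  600 → container 2  [load 2500/2500]
  600 → container 4 (new)  [load 600/2500]
  500 → container 4  [load 1100/2500]
  300 → container 4  [load 1400/2500]
4 containers opened.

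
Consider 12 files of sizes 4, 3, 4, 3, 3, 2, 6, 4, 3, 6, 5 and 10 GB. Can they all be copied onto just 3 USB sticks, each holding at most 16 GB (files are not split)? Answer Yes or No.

No

Total = 53 GB; ⌈53/16⌉ = 4.
At least 4 USB sticks are required, but only 3 are allowed.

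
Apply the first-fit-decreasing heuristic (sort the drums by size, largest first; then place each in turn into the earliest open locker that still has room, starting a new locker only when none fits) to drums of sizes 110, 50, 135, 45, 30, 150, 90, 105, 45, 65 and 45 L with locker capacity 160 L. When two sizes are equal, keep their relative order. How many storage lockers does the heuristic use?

6

Sorted descending: 150, 135, 110, 105, 90, 65, 50, 45, 45, 45, 30.
  150 → locker 1 (new)  [load 150/160]
  135 → locker 2 (new)  [load 135/160]
  110 → locker 3 (new)  [load 110/160]
  105 → locker 4 (new)  [load 105/160]
  90 → locker 5 (new)  [load 90/160]
  65 → locker 5  [load 155/160]
  50 → locker 3  [load 160/160]
  45 → locker 4  [load 150/160]
  45 → locker 6 (new)  [load 45/160]
  45 → locker 6  [load 90/160]
  30 → locker 6  [load 120/160]
6 storage lockers opened.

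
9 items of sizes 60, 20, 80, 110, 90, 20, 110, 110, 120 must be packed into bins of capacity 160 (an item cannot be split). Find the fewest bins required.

6

Total = 120 + 110 + 110 + 110 + 90 + 80 + 60 + 20 + 20 = 720.
Lower bound: ⌈720/160⌉ = 5 bins.
A packing using 6 bins:
  bin 1: 120 + 20 + 20 = 160
  bin 2: 110 = 110
  bin 3: 110 = 110
  bin 4: 110 = 110
  bin 5: 90 + 60 = 150
  bin 6: 80 = 80
No arrangement into 5 bins stays within capacity, so 6 is optimal.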